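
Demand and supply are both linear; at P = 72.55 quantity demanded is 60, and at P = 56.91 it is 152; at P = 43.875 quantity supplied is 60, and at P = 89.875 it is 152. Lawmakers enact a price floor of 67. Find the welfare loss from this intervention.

34.52

Demand slope = (56.91 − 72.55)/(152 − 60) = −0.17, so P = 82.75 − 0.17Q.
Supply slope = (89.875 − 43.875)/(152 − 60) = 0.5, so P = 13.875 + 0.5Q.
Competitive equilibrium: 82.75 − 0.17Q = 13.875 + 0.5Q → Q* = 102.7985, P* = 65.2743.
At the floor P = 67, quantity demanded = (82.75 − 67)/0.17 = 92.6471.
Sellers' marginal cost at Q' = 92.6471: 13.875 + 0.5·92.6471 = 60.1986.
ΔQ = 102.7985 − 92.6471 = 10.1514; wedge = 67 − 60.1986 = 6.8014.
The triangle = ½ × 10.1514 × 6.8014 = 34.52.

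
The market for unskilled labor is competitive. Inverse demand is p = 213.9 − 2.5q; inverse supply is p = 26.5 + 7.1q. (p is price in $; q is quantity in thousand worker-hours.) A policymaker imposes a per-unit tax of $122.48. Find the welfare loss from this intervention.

Competitive equilibrium: 213.9 − 2.5q = 26.5 + 7.1q → q* = 19.5208, p* = 165.0979.
With the tax, the buyer price exceeds the seller price by 122.48: (213.9 − 2.5q) − (26.5 + 7.1q) = 122.48 → q' = 6.7625.
Δq = 19.5208 − 6.7625 = 12.7583; the wedge equals the tax, 122.48.
Deadweight loss = ½ × 12.7583 × 122.48 = $781.32 thousand.

$781.32 thousand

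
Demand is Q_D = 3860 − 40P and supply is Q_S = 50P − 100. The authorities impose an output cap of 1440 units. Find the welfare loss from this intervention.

9801

In inverse form: demand P = 96.5 − 0.025Q, supply P = 2 + 0.02Q.
Competitive equilibrium: 96.5 − 0.025Q = 2 + 0.02Q → Q* = 2100, P* = 44.
At Q = 1440: demand price = 96.5 − 0.025·1440 = 60.5; supply price = 2 + 0.02·1440 = 30.8.
ΔQ = 2100 − 1440 = 660; wedge = 60.5 − 30.8 = 29.7.
Deadweight loss = ½ × 660 × 29.7 = 9801.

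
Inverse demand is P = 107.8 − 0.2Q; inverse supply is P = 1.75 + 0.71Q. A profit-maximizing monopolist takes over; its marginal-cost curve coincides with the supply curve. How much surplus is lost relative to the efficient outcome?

Competitive equilibrium: 107.8 − 0.2Q = 1.75 + 0.71Q → Q* = 116.5385, P* = 84.4923.
Marginal revenue: MR = 107.8 − 0.4Q. Set MR = MC: 107.8 − 0.4Q = 1.75 + 0.71Q → Q_m = 95.5405.
Price P_m = 107.8 − 0.2·95.5405 = 88.6919; MC(Q_m) = 1.75 + 0.71·95.5405 = 69.5838.
Competitive Q* = 116.5385, so ΔQ = 20.998; wedge = 88.6919 − 69.5838 = 19.1081.
DWL = ½ × 20.998 × 19.1081 = 200.62.

200.62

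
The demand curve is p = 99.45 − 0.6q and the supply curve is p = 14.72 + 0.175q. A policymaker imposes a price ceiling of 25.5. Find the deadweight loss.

Competitive equilibrium: 99.45 − 0.6q = 14.72 + 0.175q → q* = 109.329, p* = 33.8526.
At the ceiling p = 25.5, quantity supplied = (25.5 − 14.72)/0.175 = 61.6.
Willingness to pay at q' = 61.6: 99.45 − 0.6·61.6 = 62.49.
Δq = 109.329 − 61.6 = 47.729; wedge = 62.49 − 25.5 = 36.99.
Deadweight loss = ½ × 47.729 × 36.99 = 882.75.

882.75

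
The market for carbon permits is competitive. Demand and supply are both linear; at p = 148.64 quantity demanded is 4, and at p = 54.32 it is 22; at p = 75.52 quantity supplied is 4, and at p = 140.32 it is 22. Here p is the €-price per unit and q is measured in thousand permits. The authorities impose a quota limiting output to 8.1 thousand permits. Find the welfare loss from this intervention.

Demand slope = (54.32 − 148.64)/(22 − 4) = −5.24, so p = 169.6 − 5.24q.
Supply slope = (140.32 − 75.52)/(22 − 4) = 3.6, so p = 61.12 + 3.6q.
Competitive equilibrium: 169.6 − 5.24q = 61.12 + 3.6q → q* = 12.2715, p* = 105.2974.
At q = 8.1: demand price = 169.6 − 5.24·8.1 = 127.156; supply price = 61.12 + 3.6·8.1 = 90.28.
Δq = 12.2715 − 8.1 = 4.1715; wedge = 127.156 − 90.28 = 36.876.
Welfare loss = ½ × 4.1715 × 36.876 = €76.91 thousand.

€76.91 thousand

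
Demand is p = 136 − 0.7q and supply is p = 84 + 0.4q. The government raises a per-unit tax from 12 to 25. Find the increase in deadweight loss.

Competitive equilibrium: 136 − 0.7q = 84 + 0.4q → q* = 47.2727, p* = 102.9091.
For a per-unit tax t: Δq = t/1.1, so DWL = ½·t·(t/1.1) = t²/2.2.
At t = 12: DWL = 65.455. At t = 25: DWL = 284.091.
Increase = 284.091 − 65.455 = 218.64.

218.64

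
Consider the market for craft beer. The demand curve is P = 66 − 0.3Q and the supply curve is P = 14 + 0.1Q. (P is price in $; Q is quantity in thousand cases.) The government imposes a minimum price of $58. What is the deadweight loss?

Competitive equilibrium: 66 − 0.3Q = 14 + 0.1Q → Q* = 130, P* = 27.
At the floor P = 58, quantity demanded = (66 − 58)/0.3 = 26.66667.
Sellers' marginal cost at Q' = 26.66667: 14 + 0.1·26.66667 = 16.66667.
ΔQ = 130 − 26.66667 = 103.33333; wedge = 58 − 16.66667 = 41.33333.
DWL = ½ × 103.33333 × 41.33333 = $2135.56 thousand.

$2135.56 thousand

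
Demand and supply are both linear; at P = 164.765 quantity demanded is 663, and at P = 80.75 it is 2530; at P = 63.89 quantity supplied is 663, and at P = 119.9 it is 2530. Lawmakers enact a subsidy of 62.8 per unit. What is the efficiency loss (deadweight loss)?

26292.27

Demand slope = (80.75 − 164.765)/(2530 − 663) = −0.045, so P = 194.6 − 0.045Q.
Supply slope = (119.9 − 63.89)/(2530 − 663) = 0.03, so P = 44 + 0.03Q.
Competitive equilibrium: 194.6 − 0.045Q = 44 + 0.03Q → Q* = 2008, P* = 104.24.
The subsidy lowers effective supply by 62.8: P = 0.03Q − 18.8.
New quantity: 194.6 − 0.045Q = 0.03Q − 18.8 → Q' = 2845.3333.
Overproduction ΔQ = 2845.3333 − 2008 = 837.3333; wedge = subsidy = 62.8.
DWL = ½ × 837.3333 × 62.8 = 26292.27.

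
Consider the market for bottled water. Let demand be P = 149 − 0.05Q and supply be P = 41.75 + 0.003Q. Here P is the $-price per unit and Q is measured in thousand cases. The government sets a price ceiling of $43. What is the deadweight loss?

$68427.94 thousand

Competitive equilibrium: 149 − 0.05Q = 41.75 + 0.003Q → Q* = 2023.58491, P* = 47.82075.
At the ceiling P = 43, quantity supplied = (43 − 41.75)/0.003 = 416.66667.
Willingness to pay at Q' = 416.66667: 149 − 0.05·416.66667 = 128.16667.
ΔQ = 2023.58491 − 416.66667 = 1606.91824; wedge = 128.16667 − 43 = 85.16667.
Deadweight loss = ½ × 1606.91824 × 85.16667 = $68427.94 thousand.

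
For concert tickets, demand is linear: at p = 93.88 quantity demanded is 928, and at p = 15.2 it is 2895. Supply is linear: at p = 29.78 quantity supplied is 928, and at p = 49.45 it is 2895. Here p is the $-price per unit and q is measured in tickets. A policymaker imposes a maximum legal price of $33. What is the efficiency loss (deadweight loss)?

$23040

Demand slope = (15.2 − 93.88)/(2895 − 928) = −0.04, so p = 131 − 0.04q.
Supply slope = (49.45 − 29.78)/(2895 − 928) = 0.01, so p = 20.5 + 0.01q.
Competitive equilibrium: 131 − 0.04q = 20.5 + 0.01q → q* = 2210, p* = 42.6.
At the ceiling p = 33, quantity supplied = (33 − 20.5)/0.01 = 1250.
Willingness to pay at q' = 1250: 131 − 0.04·1250 = 81.
Δq = 2210 − 1250 = 960; wedge = 81 − 33 = 48.
Welfare loss = ½ × 960 × 48 = $23040.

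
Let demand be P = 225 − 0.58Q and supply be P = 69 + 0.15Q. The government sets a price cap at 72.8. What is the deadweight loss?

12950.74

Competitive equilibrium: 225 − 0.58Q = 69 + 0.15Q → Q* = 213.69863, P* = 101.05479.
At the ceiling P = 72.8, quantity supplied = (72.8 − 69)/0.15 = 25.33333.
Willingness to pay at Q' = 25.33333: 225 − 0.58·25.33333 = 210.30667.
ΔQ = 213.69863 − 25.33333 = 188.3653; wedge = 210.30667 − 72.8 = 137.50667.
Deadweight loss = ½ × 188.3653 × 137.50667 = 12950.74.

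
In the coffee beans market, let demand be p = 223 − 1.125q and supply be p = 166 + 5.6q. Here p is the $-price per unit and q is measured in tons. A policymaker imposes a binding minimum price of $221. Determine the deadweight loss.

$150.86

Competitive equilibrium: 223 − 1.125q = 166 + 5.6q → q* = 8.47584, p* = 213.46468.
At the floor p = 221, quantity demanded = (223 − 221)/1.125 = 1.77778.
Sellers' marginal cost at q' = 1.77778: 166 + 5.6·1.77778 = 175.95557.
Δq = 8.47584 − 1.77778 = 6.69806; wedge = 221 − 175.95557 = 45.04443.
Deadweight loss = ½ × 6.69806 × 45.04443 = $150.86.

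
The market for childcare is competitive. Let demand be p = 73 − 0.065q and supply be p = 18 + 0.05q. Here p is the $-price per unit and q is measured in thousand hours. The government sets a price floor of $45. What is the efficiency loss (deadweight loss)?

$129.69 thousand

Competitive equilibrium: 73 − 0.065q = 18 + 0.05q → q* = 478.2609, p* = 41.913.
At the floor p = 45, quantity demanded = (73 − 45)/0.065 = 430.7692.
Sellers' marginal cost at q' = 430.7692: 18 + 0.05·430.7692 = 39.5385.
Δq = 478.2609 − 430.7692 = 47.4917; wedge = 45 − 39.5385 = 5.4615.
Welfare loss = ½ × 47.4917 × 5.4615 = $129.69 thousand.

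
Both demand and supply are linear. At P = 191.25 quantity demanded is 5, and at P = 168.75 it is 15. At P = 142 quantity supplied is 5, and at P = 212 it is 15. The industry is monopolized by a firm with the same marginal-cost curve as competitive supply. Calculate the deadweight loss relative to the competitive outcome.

Demand slope = (168.75 − 191.25)/(15 − 5) = −2.25, so P = 202.5 − 2.25Q.
Supply slope = (212 − 142)/(15 − 5) = 7, so P = 107 + 7Q.
Competitive equilibrium: 202.5 − 2.25Q = 107 + 7Q → Q* = 10.3243, P* = 179.2703.
Marginal revenue: MR = 202.5 − 4.5Q. Set MR = MC: 202.5 − 4.5Q = 107 + 7Q → Q_m = 8.3043.
Price P_m = 202.5 − 2.25·8.3043 = 183.8153; MC(Q_m) = 107 + 7·8.3043 = 165.1301.
Competitive Q* = 10.3243, so ΔQ = 2.02; wedge = 183.8153 − 165.1301 = 18.6852.
Deadweight loss = ½ × 2.02 × 18.6852 = 18.87.

18.87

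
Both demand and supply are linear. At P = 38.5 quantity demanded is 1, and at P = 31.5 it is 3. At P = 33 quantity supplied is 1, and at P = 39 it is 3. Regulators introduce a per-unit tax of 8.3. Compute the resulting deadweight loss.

Demand slope = (31.5 − 38.5)/(3 − 1) = −3.5, so P = 42 − 3.5Q.
Supply slope = (39 − 33)/(3 − 1) = 3, so P = 30 + 3Q.
Competitive equilibrium: 42 − 3.5Q = 30 + 3Q → Q* = 1.8462, P* = 35.5385.
With the tax, the buyer price exceeds the seller price by 8.3: (42 − 3.5Q) − (30 + 3Q) = 8.3 → Q' = 0.5692.
ΔQ = 1.8462 − 0.5692 = 1.277; the wedge equals the tax, 8.3.
Welfare loss = ½ × 1.277 × 8.3 = 5.30.

5.30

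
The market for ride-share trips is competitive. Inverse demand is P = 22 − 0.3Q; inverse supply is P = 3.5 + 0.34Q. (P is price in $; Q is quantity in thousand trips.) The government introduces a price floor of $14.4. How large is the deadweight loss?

Competitive equilibrium: 22 − 0.3Q = 3.5 + 0.34Q → Q* = 28.9063, P* = 13.3281.
At the floor P = 14.4, quantity demanded = (22 − 14.4)/0.3 = 25.3333.
Sellers' marginal cost at Q' = 25.3333: 3.5 + 0.34·25.3333 = 12.1133.
ΔQ = 28.9063 − 25.3333 = 3.573; wedge = 14.4 − 12.1133 = 2.2867.
Welfare loss = ½ × 3.573 × 2.2867 = $4.09 thousand.

$4.09 thousand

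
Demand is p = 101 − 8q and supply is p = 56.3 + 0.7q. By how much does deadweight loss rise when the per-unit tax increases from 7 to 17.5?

Competitive equilibrium: 101 − 8q = 56.3 + 0.7q → q* = 5.1379, p* = 59.8966.
For a per-unit tax t: Δq = t/8.7, so DWL = ½·t·(t/8.7) = t²/17.4.
At t = 7: DWL = 2.8161. At t = 17.5: DWL = 17.6006.
Increase = 17.6006 − 2.8161 = 14.78.

14.78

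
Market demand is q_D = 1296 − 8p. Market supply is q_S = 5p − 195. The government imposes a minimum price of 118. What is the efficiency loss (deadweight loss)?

113.78

In inverse form: demand p = 162 − 0.125q, supply p = 39 + 0.2q.
Competitive equilibrium: 162 − 0.125q = 39 + 0.2q → q* = 378.4615, p* = 114.6923.
At the floor p = 118, quantity demanded = (162 − 118)/0.125 = 352.
Sellers' marginal cost at q' = 352: 39 + 0.2·352 = 109.4.
Δq = 378.4615 − 352 = 26.4615; wedge = 118 − 109.4 = 8.6.
Welfare loss = ½ × 26.4615 × 8.6 = 113.78.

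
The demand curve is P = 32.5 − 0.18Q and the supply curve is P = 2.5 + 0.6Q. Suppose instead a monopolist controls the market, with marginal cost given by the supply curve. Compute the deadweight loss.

20.28

Competitive equilibrium: 32.5 − 0.18Q = 2.5 + 0.6Q → Q* = 38.4615, P* = 25.5769.
Marginal revenue: MR = 32.5 − 0.36Q. Set MR = MC: 32.5 − 0.36Q = 2.5 + 0.6Q → Q_m = 31.25.
Price P_m = 32.5 − 0.18·31.25 = 26.875; MC(Q_m) = 2.5 + 0.6·31.25 = 21.25.
Competitive Q* = 38.4615, so ΔQ = 7.2115; wedge = 26.875 − 21.25 = 5.625.
DWL = ½ × 7.2115 × 5.625 = 20.28.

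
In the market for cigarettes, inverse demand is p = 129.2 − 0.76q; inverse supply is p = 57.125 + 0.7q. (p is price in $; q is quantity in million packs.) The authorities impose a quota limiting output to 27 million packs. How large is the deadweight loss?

Competitive equilibrium: 129.2 − 0.76q = 57.125 + 0.7q → q* = 49.3664, p* = 91.6815.
At q = 27: demand price = 129.2 − 0.76·27 = 108.68; supply price = 57.125 + 0.7·27 = 76.025.
Δq = 49.3664 − 27 = 22.3664; wedge = 108.68 − 76.025 = 32.655.
Welfare loss = ½ × 22.3664 × 32.655 = $365.19 million.

$365.19 million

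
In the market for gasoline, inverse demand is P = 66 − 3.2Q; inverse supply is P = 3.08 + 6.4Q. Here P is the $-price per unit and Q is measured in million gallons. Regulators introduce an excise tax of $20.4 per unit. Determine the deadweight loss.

Competitive equilibrium: 66 − 3.2Q = 3.08 + 6.4Q → Q* = 6.5542, P* = 45.0267.
With the tax, the buyer price exceeds the seller price by 20.4: (66 − 3.2Q) − (3.08 + 6.4Q) = 20.4 → Q' = 4.4292.
ΔQ = 6.5542 − 4.4292 = 2.125; the wedge equals the tax, 20.4.
Welfare loss = ½ × 2.125 × 20.4 = $21.675 million.

$21.675 million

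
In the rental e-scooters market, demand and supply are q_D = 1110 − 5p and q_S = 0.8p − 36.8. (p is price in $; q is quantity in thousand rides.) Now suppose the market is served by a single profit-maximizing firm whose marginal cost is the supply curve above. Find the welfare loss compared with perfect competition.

$156.93 thousand

In inverse form: demand p = 222 − 0.2q, supply p = 46 + 1.25q.
Competitive equilibrium: 222 − 0.2q = 46 + 1.25q → q* = 121.3793, p* = 197.7241.
Marginal revenue: MR = 222 − 0.4q. Set MR = MC: 222 − 0.4q = 46 + 1.25q → q_m = 106.6667.
Price p_m = 222 − 0.2·106.6667 = 200.6667; MC(q_m) = 46 + 1.25·106.6667 = 179.3334.
Competitive q* = 121.3793, so Δq = 14.7126; wedge = 200.6667 − 179.3334 = 21.3333.
The triangle = ½ × 14.7126 × 21.3333 = $156.93 thousand.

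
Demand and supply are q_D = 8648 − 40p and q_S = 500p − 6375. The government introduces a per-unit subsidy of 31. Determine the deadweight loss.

In inverse form: demand p = 216.2 − 0.025q, supply p = 12.75 + 0.002q.
Competitive equilibrium: 216.2 − 0.025q = 12.75 + 0.002q → q* = 7535.1852, p* = 27.8204.
The subsidy lowers effective supply by 31: p = 0.002q − 18.25.
New quantity: 216.2 − 0.025q = 0.002q − 18.25 → q' = 8683.3333.
Overproduction Δq = 8683.3333 − 7535.1852 = 1148.1481; wedge = subsidy = 31.
Welfare loss = ½ × 1148.1481 × 31 = 17796.30.

17796.30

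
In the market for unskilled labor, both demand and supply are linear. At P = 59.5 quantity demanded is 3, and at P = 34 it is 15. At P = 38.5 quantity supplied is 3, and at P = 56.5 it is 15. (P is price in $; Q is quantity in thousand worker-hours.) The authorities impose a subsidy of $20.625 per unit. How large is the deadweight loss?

$58.67 thousand

Demand slope = (34 − 59.5)/(15 − 3) = −2.125, so P = 65.875 − 2.125Q.
Supply slope = (56.5 − 38.5)/(15 − 3) = 1.5, so P = 34 + 1.5Q.
Competitive equilibrium: 65.875 − 2.125Q = 34 + 1.5Q → Q* = 8.7931, P* = 47.18966.
The subsidy lowers effective supply by 20.625: P = 13.375 + 1.5Q.
New quantity: 65.875 − 2.125Q = 13.375 + 1.5Q → Q' = 14.48276.
Overproduction ΔQ = 14.48276 − 8.7931 = 5.68966; wedge = subsidy = 20.625.
The triangle = ½ × 5.68966 × 20.625 = $58.67 thousand.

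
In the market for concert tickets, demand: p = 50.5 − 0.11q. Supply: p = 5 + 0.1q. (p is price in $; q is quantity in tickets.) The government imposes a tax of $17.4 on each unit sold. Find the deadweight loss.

$720.86

Competitive equilibrium: 50.5 − 0.11q = 5 + 0.1q → q* = 216.6667, p* = 26.6667.
With the tax, the buyer price exceeds the seller price by 17.4: (50.5 − 0.11q) − (5 + 0.1q) = 17.4 → q' = 133.8095.
Δq = 216.6667 − 133.8095 = 82.8572; the wedge equals the tax, 17.4.
The triangle = ½ × 82.8572 × 17.4 = $720.86.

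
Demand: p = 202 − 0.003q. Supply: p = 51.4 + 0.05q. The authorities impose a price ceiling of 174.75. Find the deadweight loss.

3716.82

Competitive equilibrium: 202 − 0.003q = 51.4 + 0.05q → q* = 2841.5094, p* = 193.4755.
At the ceiling p = 174.75, quantity supplied = (174.75 − 51.4)/0.05 = 2467.
Willingness to pay at q' = 2467: 202 − 0.003·2467 = 194.599.
Δq = 2841.5094 − 2467 = 374.5094; wedge = 194.599 − 174.75 = 19.849.
DWL = ½ × 374.5094 × 19.849 = 3716.82.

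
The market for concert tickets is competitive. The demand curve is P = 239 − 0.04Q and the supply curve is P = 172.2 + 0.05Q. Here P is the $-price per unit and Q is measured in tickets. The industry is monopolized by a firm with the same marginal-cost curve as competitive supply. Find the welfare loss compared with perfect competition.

Competitive equilibrium: 239 − 0.04Q = 172.2 + 0.05Q → Q* = 742.22222, P* = 209.31111.
Marginal revenue: MR = 239 − 0.08Q. Set MR = MC: 239 − 0.08Q = 172.2 + 0.05Q → Q_m = 513.84615.
Price P_m = 239 − 0.04·513.84615 = 218.44615; MC(Q_m) = 172.2 + 0.05·513.84615 = 197.89231.
Competitive Q* = 742.22222, so ΔQ = 228.37607; wedge = 218.44615 − 197.89231 = 20.55384.
Welfare loss = ½ × 228.37607 × 20.55384 = $2347.

$2347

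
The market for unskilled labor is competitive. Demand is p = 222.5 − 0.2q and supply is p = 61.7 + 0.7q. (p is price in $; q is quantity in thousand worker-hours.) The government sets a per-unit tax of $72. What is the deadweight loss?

$2880 thousand

Competitive equilibrium: 222.5 − 0.2q = 61.7 + 0.7q → q* = 178.6667, p* = 186.7667.
With the tax, the buyer price exceeds the seller price by 72: (222.5 − 0.2q) − (61.7 + 0.7q) = 72 → q' = 98.6667.
Δq = 178.6667 − 98.6667 = 80; the wedge equals the tax, 72.
Deadweight loss = ½ × 80 × 72 = $2880 thousand.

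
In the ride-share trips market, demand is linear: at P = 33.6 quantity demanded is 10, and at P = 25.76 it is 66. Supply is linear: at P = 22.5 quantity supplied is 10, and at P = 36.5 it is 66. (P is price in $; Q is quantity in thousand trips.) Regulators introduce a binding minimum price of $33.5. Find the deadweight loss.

$150.13 thousand

Demand slope = (25.76 − 33.6)/(66 − 10) = −0.14, so P = 35 − 0.14Q.
Supply slope = (36.5 − 22.5)/(66 − 10) = 0.25, so P = 20 + 0.25Q.
Competitive equilibrium: 35 − 0.14Q = 20 + 0.25Q → Q* = 38.4615, P* = 29.6154.
At the floor P = 33.5, quantity demanded = (35 − 33.5)/0.14 = 10.7143.
Sellers' marginal cost at Q' = 10.7143: 20 + 0.25·10.7143 = 22.6786.
ΔQ = 38.4615 − 10.7143 = 27.7472; wedge = 33.5 − 22.6786 = 10.8214.
Deadweight loss = ½ × 27.7472 × 10.8214 = $150.13 thousand.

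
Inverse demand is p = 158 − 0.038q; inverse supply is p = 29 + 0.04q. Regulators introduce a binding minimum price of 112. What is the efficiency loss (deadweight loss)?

7664.77

Competitive equilibrium: 158 − 0.038q = 29 + 0.04q → q* = 1653.84615, p* = 95.15385.
At the floor p = 112, quantity demanded = (158 − 112)/0.038 = 1210.52632.
Sellers' marginal cost at q' = 1210.52632: 29 + 0.04·1210.52632 = 77.42105.
Δq = 1653.84615 − 1210.52632 = 443.31983; wedge = 112 − 77.42105 = 34.57895.
Deadweight loss = ½ × 443.31983 × 34.57895 = 7664.77.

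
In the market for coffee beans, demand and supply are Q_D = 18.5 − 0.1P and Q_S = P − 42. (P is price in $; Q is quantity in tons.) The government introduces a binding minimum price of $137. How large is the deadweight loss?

In inverse form: demand P = 185 − 10Q, supply P = 42 + Q.
Competitive equilibrium: 185 − 10Q = 42 + Q → Q* = 13, P* = 55.
At the floor P = 137, quantity demanded = (185 − 137)/10 = 4.8.
Sellers' marginal cost at Q' = 4.8: 42 + 1·4.8 = 46.8.
ΔQ = 13 − 4.8 = 8.2; wedge = 137 − 46.8 = 90.2.
Welfare loss = ½ × 8.2 × 90.2 = $369.82.

$369.82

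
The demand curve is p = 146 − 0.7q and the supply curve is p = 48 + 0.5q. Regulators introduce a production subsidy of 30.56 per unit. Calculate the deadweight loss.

Competitive equilibrium: 146 − 0.7q = 48 + 0.5q → q* = 81.6667, p* = 88.8333.
The subsidy lowers effective supply by 30.56: p = 17.44 + 0.5q.
New quantity: 146 − 0.7q = 17.44 + 0.5q → q' = 107.1333.
Overproduction Δq = 107.1333 − 81.6667 = 25.4666; wedge = subsidy = 30.56.
DWL = ½ × 25.4666 × 30.56 = 389.13.

389.13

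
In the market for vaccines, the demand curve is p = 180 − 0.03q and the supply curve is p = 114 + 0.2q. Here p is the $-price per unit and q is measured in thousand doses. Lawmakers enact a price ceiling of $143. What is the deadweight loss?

Competitive equilibrium: 180 − 0.03q = 114 + 0.2q → q* = 286.9565, p* = 171.3913.
At the ceiling p = 143, quantity supplied = (143 − 114)/0.2 = 145.
Willingness to pay at q' = 145: 180 − 0.03·145 = 175.65.
Δq = 286.9565 − 145 = 141.9565; wedge = 175.65 − 143 = 32.65.
The triangle = ½ × 141.9565 × 32.65 = $2317.44 thousand.

$2317.44 thousand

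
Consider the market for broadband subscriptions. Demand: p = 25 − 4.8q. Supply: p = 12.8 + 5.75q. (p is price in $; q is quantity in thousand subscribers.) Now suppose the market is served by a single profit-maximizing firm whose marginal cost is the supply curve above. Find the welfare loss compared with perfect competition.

Competitive equilibrium: 25 − 4.8q = 12.8 + 5.75q → q* = 1.1564, p* = 19.4493.
Marginal revenue: MR = 25 − 9.6q. Set MR = MC: 25 − 9.6q = 12.8 + 5.75q → q_m = 0.7948.
Price p_m = 25 − 4.8·0.7948 = 21.185; MC(q_m) = 12.8 + 5.75·0.7948 = 17.3701.
Competitive q* = 1.1564, so Δq = 0.3616; wedge = 21.185 − 17.3701 = 3.8149.
DWL = ½ × 0.3616 × 3.8149 = $0.69 thousand.

$0.69 thousand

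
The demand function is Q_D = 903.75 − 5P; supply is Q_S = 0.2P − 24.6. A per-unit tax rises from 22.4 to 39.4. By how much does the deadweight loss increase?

In inverse form: demand P = 180.75 − 0.2Q, supply P = 123 + 5Q.
Competitive equilibrium: 180.75 − 0.2Q = 123 + 5Q → Q* = 11.1058, P* = 178.5288.
For a per-unit tax t: ΔQ = t/5.2, so DWL = ½·t·(t/5.2) = t²/10.4.
At t = 22.4: DWL = 48.246. At t = 39.4: DWL = 149.265.
Increase = 149.265 − 48.246 = 101.02.

101.02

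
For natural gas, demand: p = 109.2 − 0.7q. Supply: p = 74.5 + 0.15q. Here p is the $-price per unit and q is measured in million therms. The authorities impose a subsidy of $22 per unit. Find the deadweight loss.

$284.71 million

Competitive equilibrium: 109.2 − 0.7q = 74.5 + 0.15q → q* = 40.8235, p* = 80.6235.
The subsidy lowers effective supply by 22: p = 52.5 + 0.15q.
New quantity: 109.2 − 0.7q = 52.5 + 0.15q → q' = 66.7059.
Overproduction Δq = 66.7059 − 40.8235 = 25.8824; wedge = subsidy = 22.
DWL = ½ × 25.8824 × 22 = $284.71 million.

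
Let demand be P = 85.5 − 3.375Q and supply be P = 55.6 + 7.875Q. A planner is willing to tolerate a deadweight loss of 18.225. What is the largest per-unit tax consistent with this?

Competitive equilibrium: 85.5 − 3.375Q = 55.6 + 7.875Q → Q* = 2.6578, P* = 76.53.
A tax t gives ΔQ = t/11.25 and wedge t, so DWL = t²/22.5.
t²/22.5 = 18.225 → t² = 410.0625 → t = 20.25.

20.25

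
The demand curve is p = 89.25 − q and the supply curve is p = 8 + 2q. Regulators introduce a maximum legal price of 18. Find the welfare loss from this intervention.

731.51

Competitive equilibrium: 89.25 − q = 8 + 2q → q* = 27.0833, p* = 62.1667.
At the ceiling p = 18, quantity supplied = (18 − 8)/2 = 5.
Willingness to pay at q' = 5: 89.25 − 1·5 = 84.25.
Δq = 27.0833 − 5 = 22.0833; wedge = 84.25 − 18 = 66.25.
Deadweight loss = ½ × 22.0833 × 66.25 = 731.51.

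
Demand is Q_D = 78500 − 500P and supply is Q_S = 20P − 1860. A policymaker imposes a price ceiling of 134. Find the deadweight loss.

4387.02

In inverse form: demand P = 157 − 0.002Q, supply P = 93 + 0.05Q.
Competitive equilibrium: 157 − 0.002Q = 93 + 0.05Q → Q* = 1230.7692, P* = 154.5385.
At the ceiling P = 134, quantity supplied = (134 − 93)/0.05 = 820.
Willingness to pay at Q' = 820: 157 − 0.002·820 = 155.36.
ΔQ = 1230.7692 − 820 = 410.7692; wedge = 155.36 − 134 = 21.36.
Deadweight loss = ½ × 410.7692 × 21.36 = 4387.02.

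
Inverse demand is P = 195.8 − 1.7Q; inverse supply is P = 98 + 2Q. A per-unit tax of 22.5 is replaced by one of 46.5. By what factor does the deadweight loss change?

4.271

Competitive equilibrium: 195.8 − 1.7Q = 98 + 2Q → Q* = 26.4324, P* = 150.8649.
For a per-unit tax t: ΔQ = t/3.7, so DWL = ½·t·(t/3.7) = t²/7.4.
At t = 22.5: DWL = 68.412. At t = 46.5: DWL = 292.196.
Ratio = (46.5/22.5)² = 4.271.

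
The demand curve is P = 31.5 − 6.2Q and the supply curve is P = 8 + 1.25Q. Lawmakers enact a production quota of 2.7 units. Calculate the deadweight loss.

Competitive equilibrium: 31.5 − 6.2Q = 8 + 1.25Q → Q* = 3.1544, P* = 11.943.
At Q = 2.7: demand price = 31.5 − 6.2·2.7 = 14.76; supply price = 8 + 1.25·2.7 = 11.375.
ΔQ = 3.1544 − 2.7 = 0.4544; wedge = 14.76 − 11.375 = 3.385.
Welfare loss = ½ × 0.4544 × 3.385 = 0.77.

0.77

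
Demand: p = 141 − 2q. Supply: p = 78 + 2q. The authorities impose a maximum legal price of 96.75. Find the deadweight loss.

Competitive equilibrium: 141 − 2q = 78 + 2q → q* = 15.75, p* = 109.5.
At the ceiling p = 96.75, quantity supplied = (96.75 − 78)/2 = 9.375.
Willingness to pay at q' = 9.375: 141 − 2·9.375 = 122.25.
Δq = 15.75 − 9.375 = 6.375; wedge = 122.25 − 96.75 = 25.5.
DWL = ½ × 6.375 × 25.5 = 81.28.

81.28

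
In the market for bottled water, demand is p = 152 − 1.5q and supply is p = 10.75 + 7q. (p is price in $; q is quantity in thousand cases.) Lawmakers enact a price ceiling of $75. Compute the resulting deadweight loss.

$235.19 thousand

Competitive equilibrium: 152 − 1.5q = 10.75 + 7q → q* = 16.6176, p* = 127.0735.
At the ceiling p = 75, quantity supplied = (75 − 10.75)/7 = 9.1786.
Willingness to pay at q' = 9.1786: 152 − 1.5·9.1786 = 138.2321.
Δq = 16.6176 − 9.1786 = 7.439; wedge = 138.2321 − 75 = 63.2321.
Deadweight loss = ½ × 7.439 × 63.2321 = $235.19 thousand.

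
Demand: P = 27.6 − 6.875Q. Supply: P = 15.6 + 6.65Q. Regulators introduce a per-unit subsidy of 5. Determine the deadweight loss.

Competitive equilibrium: 27.6 − 6.875Q = 15.6 + 6.65Q → Q* = 0.8872, P* = 21.5002.
The subsidy lowers effective supply by 5: P = 10.6 + 6.65Q.
New quantity: 27.6 − 6.875Q = 10.6 + 6.65Q → Q' = 1.2569.
Overproduction ΔQ = 1.2569 − 0.8872 = 0.3697; wedge = subsidy = 5.
Deadweight loss = ½ × 0.3697 × 5 = 0.92.

0.92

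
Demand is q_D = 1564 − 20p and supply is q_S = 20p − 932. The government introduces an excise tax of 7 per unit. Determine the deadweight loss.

245

In inverse form: demand p = 78.2 − 0.05q, supply p = 46.6 + 0.05q.
Competitive equilibrium: 78.2 − 0.05q = 46.6 + 0.05q → q* = 316, p* = 62.4.
With the tax, the buyer price exceeds the seller price by 7: (78.2 − 0.05q) − (46.6 + 0.05q) = 7 → q' = 246.
Δq = 316 − 246 = 70; the wedge equals the tax, 7.
Deadweight loss = ½ × 70 × 7 = 245.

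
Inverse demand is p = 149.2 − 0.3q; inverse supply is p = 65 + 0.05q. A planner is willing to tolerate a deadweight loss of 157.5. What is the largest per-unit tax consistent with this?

Competitive equilibrium: 149.2 − 0.3q = 65 + 0.05q → q* = 240.5714, p* = 77.0286.
A tax t gives Δq = t/0.35 and wedge t, so DWL = t²/0.7.
t²/0.7 = 157.5 → t² = 110.25 → t = 10.5.

10.5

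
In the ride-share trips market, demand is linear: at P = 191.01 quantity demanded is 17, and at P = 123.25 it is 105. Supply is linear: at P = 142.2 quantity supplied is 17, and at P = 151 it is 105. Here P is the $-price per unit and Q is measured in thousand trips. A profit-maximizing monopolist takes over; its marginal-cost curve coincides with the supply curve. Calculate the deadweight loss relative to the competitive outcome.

Demand slope = (123.25 − 191.01)/(105 − 17) = −0.77, so P = 204.1 − 0.77Q.
Supply slope = (151 − 142.2)/(105 − 17) = 0.1, so P = 140.5 + 0.1Q.
Competitive equilibrium: 204.1 − 0.77Q = 140.5 + 0.1Q → Q* = 73.1034, P* = 147.8103.
Marginal revenue: MR = 204.1 − 1.54Q. Set MR = MC: 204.1 − 1.54Q = 140.5 + 0.1Q → Q_m = 38.7805.
Price P_m = 204.1 − 0.77·38.7805 = 174.239; MC(Q_m) = 140.5 + 0.1·38.7805 = 144.3781.
Competitive Q* = 73.1034, so ΔQ = 34.3229; wedge = 174.239 − 144.3781 = 29.8609.
Deadweight loss = ½ × 34.3229 × 29.8609 = $512.46 thousand.

$512.46 thousand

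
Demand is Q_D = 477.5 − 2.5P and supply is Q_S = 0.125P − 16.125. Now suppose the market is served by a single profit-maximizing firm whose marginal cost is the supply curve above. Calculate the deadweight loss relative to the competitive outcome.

In inverse form: demand P = 191 − 0.4Q, supply P = 129 + 8Q.
Competitive equilibrium: 191 − 0.4Q = 129 + 8Q → Q* = 7.381, P* = 188.0476.
Marginal revenue: MR = 191 − 0.8Q. Set MR = MC: 191 − 0.8Q = 129 + 8Q → Q_m = 7.0455.
Price P_m = 191 − 0.4·7.0455 = 188.1818; MC(Q_m) = 129 + 8·7.0455 = 185.364.
Competitive Q* = 7.381, so ΔQ = 0.3355; wedge = 188.1818 − 185.364 = 2.8178.
Deadweight loss = ½ × 0.3355 × 2.8178 = 0.47.

0.47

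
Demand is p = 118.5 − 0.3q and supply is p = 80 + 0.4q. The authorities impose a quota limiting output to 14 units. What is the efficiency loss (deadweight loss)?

588.35

Competitive equilibrium: 118.5 − 0.3q = 80 + 0.4q → q* = 55, p* = 102.
At q = 14: demand price = 118.5 − 0.3·14 = 114.3; supply price = 80 + 0.4·14 = 85.6.
Δq = 55 − 14 = 41; wedge = 114.3 − 85.6 = 28.7.
Deadweight loss = ½ × 41 × 28.7 = 588.35.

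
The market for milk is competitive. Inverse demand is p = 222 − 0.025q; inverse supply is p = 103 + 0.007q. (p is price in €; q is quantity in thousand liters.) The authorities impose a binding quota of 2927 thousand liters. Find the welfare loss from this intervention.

Competitive equilibrium: 222 − 0.025q = 103 + 0.007q → q* = 3718.75, p* = 129.0313.
At q = 2927: demand price = 222 − 0.025·2927 = 148.825; supply price = 103 + 0.007·2927 = 123.489.
Δq = 3718.75 − 2927 = 791.75; wedge = 148.825 − 123.489 = 25.336.
DWL = ½ × 791.75 × 25.336 = €10029.889 thousand.

€10029.889 thousand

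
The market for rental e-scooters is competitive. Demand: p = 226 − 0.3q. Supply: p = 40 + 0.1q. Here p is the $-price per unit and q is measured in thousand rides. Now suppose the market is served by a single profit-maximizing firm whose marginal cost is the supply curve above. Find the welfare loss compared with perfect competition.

Competitive equilibrium: 226 − 0.3q = 40 + 0.1q → q* = 465, p* = 86.5.
Marginal revenue: MR = 226 − 0.6q. Set MR = MC: 226 − 0.6q = 40 + 0.1q → q_m = 265.7143.
Price p_m = 226 − 0.3·265.7143 = 146.2857; MC(q_m) = 40 + 0.1·265.7143 = 66.5714.
Competitive q* = 465, so Δq = 199.2857; wedge = 146.2857 − 66.5714 = 79.7143.
Deadweight loss = ½ × 199.2857 × 79.7143 = $7942.96 thousand.

$7942.96 thousand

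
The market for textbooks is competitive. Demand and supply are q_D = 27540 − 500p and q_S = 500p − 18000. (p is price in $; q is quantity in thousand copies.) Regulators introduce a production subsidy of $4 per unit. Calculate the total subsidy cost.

$23080 thousand

In inverse form: demand p = 55.08 − 0.002q, supply p = 36 + 0.002q.
Competitive equilibrium: 55.08 − 0.002q = 36 + 0.002q → q* = 4770, p* = 45.54.
The subsidy lowers effective supply by 4: p = 32 + 0.002q.
New quantity: 55.08 − 0.002q = 32 + 0.002q → q' = 5770.
Total subsidy cost = 4 × 5770 = $23080 thousand.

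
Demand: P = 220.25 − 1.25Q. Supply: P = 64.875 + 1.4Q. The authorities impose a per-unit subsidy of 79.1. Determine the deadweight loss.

Competitive equilibrium: 220.25 − 1.25Q = 64.875 + 1.4Q → Q* = 58.6321, P* = 146.9599.
The subsidy lowers effective supply by 79.1: P = 1.4Q − 14.225.
New quantity: 220.25 − 1.25Q = 1.4Q − 14.225 → Q' = 88.4811.
Overproduction ΔQ = 88.4811 − 58.6321 = 29.849; wedge = subsidy = 79.1.
Deadweight loss = ½ × 29.849 × 79.1 = 1180.53.

1180.53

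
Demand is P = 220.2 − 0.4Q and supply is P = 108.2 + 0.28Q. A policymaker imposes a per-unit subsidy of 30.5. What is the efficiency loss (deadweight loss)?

Competitive equilibrium: 220.2 − 0.4Q = 108.2 + 0.28Q → Q* = 164.7059, P* = 154.3176.
The subsidy lowers effective supply by 30.5: P = 77.7 + 0.28Q.
New quantity: 220.2 − 0.4Q = 77.7 + 0.28Q → Q' = 209.5588.
Overproduction ΔQ = 209.5588 − 164.7059 = 44.8529; wedge = subsidy = 30.5.
DWL = ½ × 44.8529 × 30.5 = 684.01.

684.01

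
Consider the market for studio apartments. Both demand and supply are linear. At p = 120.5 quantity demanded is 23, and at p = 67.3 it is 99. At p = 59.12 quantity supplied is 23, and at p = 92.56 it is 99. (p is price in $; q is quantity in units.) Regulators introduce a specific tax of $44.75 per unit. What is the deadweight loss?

$878.32

Demand slope = (67.3 − 120.5)/(99 − 23) = −0.7, so p = 136.6 − 0.7q.
Supply slope = (92.56 − 59.12)/(99 − 23) = 0.44, so p = 49 + 0.44q.
Competitive equilibrium: 136.6 − 0.7q = 49 + 0.44q → q* = 76.8421, p* = 82.8105.
With the tax, the buyer price exceeds the seller price by 44.75: (136.6 − 0.7q) − (49 + 0.44q) = 44.75 → q' = 37.5877.
Δq = 76.8421 − 37.5877 = 39.2544; the wedge equals the tax, 44.75.
DWL = ½ × 39.2544 × 44.75 = $878.32.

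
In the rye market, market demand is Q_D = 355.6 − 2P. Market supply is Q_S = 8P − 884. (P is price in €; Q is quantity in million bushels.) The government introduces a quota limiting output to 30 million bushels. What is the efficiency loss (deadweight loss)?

In inverse form: demand P = 177.8 − 0.5Q, supply P = 110.5 + 0.125Q.
Competitive equilibrium: 177.8 − 0.5Q = 110.5 + 0.125Q → Q* = 107.68, P* = 123.96.
At Q = 30: demand price = 177.8 − 0.5·30 = 162.8; supply price = 110.5 + 0.125·30 = 114.25.
ΔQ = 107.68 − 30 = 77.68; wedge = 162.8 − 114.25 = 48.55.
The triangle = ½ × 77.68 × 48.55 = €1885.682 million.

€1885.682 million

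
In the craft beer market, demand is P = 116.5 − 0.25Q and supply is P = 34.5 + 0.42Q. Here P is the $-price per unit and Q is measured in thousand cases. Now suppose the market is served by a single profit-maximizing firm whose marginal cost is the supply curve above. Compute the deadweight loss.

Competitive equilibrium: 116.5 − 0.25Q = 34.5 + 0.42Q → Q* = 122.3881, P* = 85.903.
Marginal revenue: MR = 116.5 − 0.5Q. Set MR = MC: 116.5 − 0.5Q = 34.5 + 0.42Q → Q_m = 89.1304.
Price P_m = 116.5 − 0.25·89.1304 = 94.2174; MC(Q_m) = 34.5 + 0.42·89.1304 = 71.9348.
Competitive Q* = 122.3881, so ΔQ = 33.2577; wedge = 94.2174 − 71.9348 = 22.2826.
The triangle = ½ × 33.2577 × 22.2826 = $370.53 thousand.

$370.53 thousand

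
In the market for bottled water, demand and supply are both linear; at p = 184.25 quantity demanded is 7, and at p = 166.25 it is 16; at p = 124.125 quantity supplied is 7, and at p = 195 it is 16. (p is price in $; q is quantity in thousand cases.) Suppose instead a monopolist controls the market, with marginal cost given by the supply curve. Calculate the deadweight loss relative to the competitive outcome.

Demand slope = (166.25 − 184.25)/(16 − 7) = −2, so p = 198.25 − 2q.
Supply slope = (195 − 124.125)/(16 − 7) = 7.875, so p = 69 + 7.875q.
Competitive equilibrium: 198.25 − 2q = 69 + 7.875q → q* = 13.0886, p* = 172.0728.
Marginal revenue: MR = 198.25 − 4q. Set MR = MC: 198.25 − 4q = 69 + 7.875q → q_m = 10.8842.
Price p_m = 198.25 − 2·10.8842 = 176.4816; MC(q_m) = 69 + 7.875·10.8842 = 154.7131.
Competitive q* = 13.0886, so Δq = 2.2044; wedge = 176.4816 − 154.7131 = 21.7685.
Deadweight loss = ½ × 2.2044 × 21.7685 = $23.99 thousand.

$23.99 thousand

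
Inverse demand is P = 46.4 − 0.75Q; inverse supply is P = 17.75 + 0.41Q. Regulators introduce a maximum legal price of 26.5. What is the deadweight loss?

6.54

Competitive equilibrium: 46.4 − 0.75Q = 17.75 + 0.41Q → Q* = 24.6983, P* = 27.8763.
At the ceiling P = 26.5, quantity supplied = (26.5 − 17.75)/0.41 = 21.3415.
Willingness to pay at Q' = 21.3415: 46.4 − 0.75·21.3415 = 30.3939.
ΔQ = 24.6983 − 21.3415 = 3.3568; wedge = 30.3939 − 26.5 = 3.8939.
Welfare loss = ½ × 3.3568 × 3.8939 = 6.54.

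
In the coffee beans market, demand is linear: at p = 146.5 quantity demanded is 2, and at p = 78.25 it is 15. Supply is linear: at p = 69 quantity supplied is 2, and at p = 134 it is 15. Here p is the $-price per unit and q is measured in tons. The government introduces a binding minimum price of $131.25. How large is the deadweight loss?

$111.11

Demand slope = (78.25 − 146.5)/(15 − 2) = −5.25, so p = 157 − 5.25q.
Supply slope = (134 − 69)/(15 − 2) = 5, so p = 59 + 5q.
Competitive equilibrium: 157 − 5.25q = 59 + 5q → q* = 9.561, p* = 106.8049.
At the floor p = 131.25, quantity demanded = (157 − 131.25)/5.25 = 4.9048.
Sellers' marginal cost at q' = 4.9048: 59 + 5·4.9048 = 83.524.
Δq = 9.561 − 4.9048 = 4.6562; wedge = 131.25 − 83.524 = 47.726.
Welfare loss = ½ × 4.6562 × 47.726 = $111.11.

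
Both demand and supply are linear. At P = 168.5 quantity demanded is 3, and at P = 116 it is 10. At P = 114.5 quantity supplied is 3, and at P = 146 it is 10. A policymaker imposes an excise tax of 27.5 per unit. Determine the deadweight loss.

31.51

Demand slope = (116 − 168.5)/(10 − 3) = −7.5, so P = 191 − 7.5Q.
Supply slope = (146 − 114.5)/(10 − 3) = 4.5, so P = 101 + 4.5Q.
Competitive equilibrium: 191 − 7.5Q = 101 + 4.5Q → Q* = 7.5, P* = 134.75.
With the tax, the buyer price exceeds the seller price by 27.5: (191 − 7.5Q) − (101 + 4.5Q) = 27.5 → Q' = 5.2083.
ΔQ = 7.5 − 5.2083 = 2.2917; the wedge equals the tax, 27.5.
DWL = ½ × 2.2917 × 27.5 = 31.51.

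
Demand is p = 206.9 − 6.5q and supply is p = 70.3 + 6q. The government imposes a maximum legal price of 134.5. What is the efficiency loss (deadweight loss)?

0.32

Competitive equilibrium: 206.9 − 6.5q = 70.3 + 6q → q* = 10.928, p* = 135.868.
At the ceiling p = 134.5, quantity supplied = (134.5 − 70.3)/6 = 10.7.
Willingness to pay at q' = 10.7: 206.9 − 6.5·10.7 = 137.35.
Δq = 10.928 − 10.7 = 0.228; wedge = 137.35 − 134.5 = 2.85.
DWL = ½ × 0.228 × 2.85 = 0.32.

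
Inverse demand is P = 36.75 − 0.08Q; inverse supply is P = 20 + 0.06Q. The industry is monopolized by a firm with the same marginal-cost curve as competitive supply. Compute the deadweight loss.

132.50

Competitive equilibrium: 36.75 − 0.08Q = 20 + 0.06Q → Q* = 119.6429, P* = 27.1786.
Marginal revenue: MR = 36.75 − 0.16Q. Set MR = MC: 36.75 − 0.16Q = 20 + 0.06Q → Q_m = 76.1364.
Price P_m = 36.75 − 0.08·76.1364 = 30.6591; MC(Q_m) = 20 + 0.06·76.1364 = 24.5682.
Competitive Q* = 119.6429, so ΔQ = 43.5065; wedge = 30.6591 − 24.5682 = 6.0909.
Welfare loss = ½ × 43.5065 × 6.0909 = 132.50.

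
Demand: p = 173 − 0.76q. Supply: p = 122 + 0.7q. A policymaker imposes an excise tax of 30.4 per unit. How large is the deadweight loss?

316.49

Competitive equilibrium: 173 − 0.76q = 122 + 0.7q → q* = 34.9315, p* = 146.4521.
With the tax, the buyer price exceeds the seller price by 30.4: (173 − 0.76q) − (122 + 0.7q) = 30.4 → q' = 14.1096.
Δq = 34.9315 − 14.1096 = 20.8219; the wedge equals the tax, 30.4.
Deadweight loss = ½ × 20.8219 × 30.4 = 316.49.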